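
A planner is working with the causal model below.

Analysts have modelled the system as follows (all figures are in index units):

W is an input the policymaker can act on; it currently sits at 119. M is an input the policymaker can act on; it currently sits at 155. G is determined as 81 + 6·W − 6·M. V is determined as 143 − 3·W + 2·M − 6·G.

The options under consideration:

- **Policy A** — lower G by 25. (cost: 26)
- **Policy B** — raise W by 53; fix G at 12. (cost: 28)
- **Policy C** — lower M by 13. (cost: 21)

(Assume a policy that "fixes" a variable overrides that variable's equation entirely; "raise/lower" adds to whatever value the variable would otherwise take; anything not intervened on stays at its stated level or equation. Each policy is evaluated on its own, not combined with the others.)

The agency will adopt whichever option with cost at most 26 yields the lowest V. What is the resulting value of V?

412

Policy A (G − 25):
  W = 119
  M = 155
  G = 81 + 6·119 − 6·155 (−25 from intervention) = -160
  V = 143 − 3·119 + 2·155 − 6·(-160) = 1056
Policy C (M − 13):
  W = 119
  M = 155 − 13 = 142
  G = 81 + 6·119 − 6·142 = -57
  V = 143 − 3·119 + 2·142 − 6·(-57) = 412
Comparing — Policy A: V=1056, Policy C: V=412. Lowest is 412 (Policy C).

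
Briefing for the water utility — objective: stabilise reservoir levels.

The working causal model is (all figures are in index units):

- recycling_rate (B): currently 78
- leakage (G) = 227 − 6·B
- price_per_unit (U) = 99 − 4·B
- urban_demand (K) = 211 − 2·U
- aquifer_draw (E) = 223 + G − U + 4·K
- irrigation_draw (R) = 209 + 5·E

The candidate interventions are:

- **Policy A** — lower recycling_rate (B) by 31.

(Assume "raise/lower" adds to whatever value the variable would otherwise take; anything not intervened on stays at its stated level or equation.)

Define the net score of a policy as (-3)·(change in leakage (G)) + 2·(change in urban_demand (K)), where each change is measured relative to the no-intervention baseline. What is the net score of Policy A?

Baseline:
  B = 78
  G = 227 − 6·78 = -241
  U = 99 − 4·78 = -213
  K = 211 − 2·(-213) = 637
Policy A (B − 31):
  B = 78 − 31 = 47
  G = 227 − 6·47 = -55
  U = 99 − 4·47 = -89
  K = 211 − 2·(-89) = 389
ΔG = -55 − (-241) = 186; ΔK = 389 − 637 = -248
Score = (-3)·186 + 2·(-248) = -1054

-1054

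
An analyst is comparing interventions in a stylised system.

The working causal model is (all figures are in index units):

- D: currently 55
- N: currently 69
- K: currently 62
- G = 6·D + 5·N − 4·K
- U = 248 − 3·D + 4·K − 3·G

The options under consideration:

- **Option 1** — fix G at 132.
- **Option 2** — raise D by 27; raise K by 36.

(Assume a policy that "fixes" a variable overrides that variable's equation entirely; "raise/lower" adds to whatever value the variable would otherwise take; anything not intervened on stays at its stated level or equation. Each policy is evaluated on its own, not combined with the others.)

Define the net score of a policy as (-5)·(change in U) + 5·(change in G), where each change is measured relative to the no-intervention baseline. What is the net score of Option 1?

Baseline:
  D = 55
  N = 69
  K = 62
  G = 0 + 6·55 + 5·69 − 4·62 = 427
  U = 248 − 3·55 + 4·62 − 3·427 = -950
Option 1 (G := 132):
  D = 55
  N = 69
  K = 62
  G = 132
  U = 248 − 3·55 + 4·62 − 3·132 = -65
ΔU = -65 − (-950) = 885; ΔG = 132 − 427 = -295
Score = (-5)·885 + 5·(-295) = -5900

-5900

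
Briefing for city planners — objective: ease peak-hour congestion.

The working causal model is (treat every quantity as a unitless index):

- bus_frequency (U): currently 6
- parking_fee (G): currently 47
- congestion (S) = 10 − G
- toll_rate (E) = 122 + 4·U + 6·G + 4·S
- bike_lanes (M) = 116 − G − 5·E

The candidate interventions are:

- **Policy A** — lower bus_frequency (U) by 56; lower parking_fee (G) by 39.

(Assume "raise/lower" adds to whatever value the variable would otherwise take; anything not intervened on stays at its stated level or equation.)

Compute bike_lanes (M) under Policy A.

Policy A (U − 56, G − 39):
  U = 6 − 56 = -50
  G = 47 − 39 = 8
  S = 10 − 8 = 2
  E = 122 + 4·(-50) + 6·8 + 4·2 = -22
  M = 116 − 8 − 5·(-22) = 218

218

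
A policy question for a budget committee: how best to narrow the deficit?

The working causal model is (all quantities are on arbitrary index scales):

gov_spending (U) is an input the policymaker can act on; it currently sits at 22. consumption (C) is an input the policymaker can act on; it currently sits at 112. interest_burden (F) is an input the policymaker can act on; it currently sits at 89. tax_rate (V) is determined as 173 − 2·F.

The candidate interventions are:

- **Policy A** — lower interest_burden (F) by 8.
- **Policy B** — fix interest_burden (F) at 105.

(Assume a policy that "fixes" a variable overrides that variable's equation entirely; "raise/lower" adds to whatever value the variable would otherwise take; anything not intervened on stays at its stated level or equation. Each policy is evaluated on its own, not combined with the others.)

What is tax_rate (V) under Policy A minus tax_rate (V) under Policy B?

Policy A (F − 8):
  F = 89 − 8 = 81
  V = 173 − 2·81 = 11
Policy B (F := 105):
  F = 105
  V = 173 − 2·105 = -37
V: 11 − (-37) = 48

48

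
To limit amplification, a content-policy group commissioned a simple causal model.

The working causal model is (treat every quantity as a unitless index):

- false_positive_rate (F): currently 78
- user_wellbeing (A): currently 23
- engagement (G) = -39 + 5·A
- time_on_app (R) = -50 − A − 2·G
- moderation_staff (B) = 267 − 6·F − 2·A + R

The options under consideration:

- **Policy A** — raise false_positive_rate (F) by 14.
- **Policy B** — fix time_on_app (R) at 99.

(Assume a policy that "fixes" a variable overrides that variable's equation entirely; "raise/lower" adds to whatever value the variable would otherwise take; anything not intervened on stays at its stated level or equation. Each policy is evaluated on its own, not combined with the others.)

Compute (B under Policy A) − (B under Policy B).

-408

Policy A (F + 14):
  F = 78 + 14 = 92
  A = 23
  G = -39 + 5·23 = 76
  R = -50 − 23 − 2·76 = -225
  B = 267 − 6·92 − 2·23 + (-225) = -556
Policy B (R := 99):
  F = 78
  A = 23
  G = -39 + 5·23 = 76
  R = 99
  B = 267 − 6·78 − 2·23 + 99 = -148
B: -556 − (-148) = -408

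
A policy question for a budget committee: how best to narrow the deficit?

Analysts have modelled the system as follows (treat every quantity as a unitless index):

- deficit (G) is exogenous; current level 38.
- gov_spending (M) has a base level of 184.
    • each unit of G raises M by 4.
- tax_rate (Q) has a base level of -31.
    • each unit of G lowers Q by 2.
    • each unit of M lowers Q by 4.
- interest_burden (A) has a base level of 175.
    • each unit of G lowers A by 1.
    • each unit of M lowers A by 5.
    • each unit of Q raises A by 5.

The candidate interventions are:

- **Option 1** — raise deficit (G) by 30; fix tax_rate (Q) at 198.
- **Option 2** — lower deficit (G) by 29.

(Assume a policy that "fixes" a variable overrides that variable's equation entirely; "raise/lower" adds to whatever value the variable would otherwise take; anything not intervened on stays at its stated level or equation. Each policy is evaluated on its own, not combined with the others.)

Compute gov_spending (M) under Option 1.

Option 1 (G + 30, Q := 198):
  G = 38 + 30 = 68
  M = 184 + 4·68 = 456

456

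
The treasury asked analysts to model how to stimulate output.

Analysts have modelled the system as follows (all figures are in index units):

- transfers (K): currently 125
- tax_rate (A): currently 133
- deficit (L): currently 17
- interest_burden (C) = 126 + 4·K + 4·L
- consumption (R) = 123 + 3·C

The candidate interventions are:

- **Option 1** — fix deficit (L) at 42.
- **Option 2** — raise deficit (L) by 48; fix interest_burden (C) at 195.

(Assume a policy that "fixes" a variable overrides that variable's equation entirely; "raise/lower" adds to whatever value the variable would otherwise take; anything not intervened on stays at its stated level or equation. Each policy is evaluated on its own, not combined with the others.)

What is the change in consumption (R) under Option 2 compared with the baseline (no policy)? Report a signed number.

Baseline:
  K = 125
  L = 17
  C = 126 + 4·125 + 4·17 = 694
  R = 123 + 3·694 = 2205
Option 2 (L + 48, C := 195):
  K = 125
  L = 17 + 48 = 65
  C = 195
  R = 123 + 3·195 = 708
Change in R: 708 − 2205 = -1497

-1497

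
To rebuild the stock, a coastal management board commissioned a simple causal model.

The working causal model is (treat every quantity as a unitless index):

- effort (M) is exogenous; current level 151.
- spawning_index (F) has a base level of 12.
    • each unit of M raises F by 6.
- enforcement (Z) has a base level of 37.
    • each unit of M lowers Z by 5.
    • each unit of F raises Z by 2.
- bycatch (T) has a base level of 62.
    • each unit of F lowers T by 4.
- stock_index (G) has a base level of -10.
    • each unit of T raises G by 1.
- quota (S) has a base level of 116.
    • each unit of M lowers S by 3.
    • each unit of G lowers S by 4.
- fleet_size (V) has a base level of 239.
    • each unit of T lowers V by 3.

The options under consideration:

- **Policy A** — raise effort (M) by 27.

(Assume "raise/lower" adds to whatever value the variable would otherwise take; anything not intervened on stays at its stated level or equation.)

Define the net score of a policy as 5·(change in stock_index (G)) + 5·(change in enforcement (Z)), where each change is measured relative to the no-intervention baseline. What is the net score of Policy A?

-2295

Baseline:
  M = 151
  F = 12 + 6·151 = 918
  Z = 37 − 5·151 + 2·918 = 1118
  T = 62 − 4·918 = -3610
  G = -10 + (-3610) = -3620
Policy A (M + 27):
  M = 151 + 27 = 178
  F = 12 + 6·178 = 1080
  Z = 37 − 5·178 + 2·1080 = 1307
  T = 62 − 4·1080 = -4258
  G = -10 + (-4258) = -4268
ΔG = -4268 − (-3620) = -648; ΔZ = 1307 − 1118 = 189
Score = 5·(-648) + 5·189 = -2295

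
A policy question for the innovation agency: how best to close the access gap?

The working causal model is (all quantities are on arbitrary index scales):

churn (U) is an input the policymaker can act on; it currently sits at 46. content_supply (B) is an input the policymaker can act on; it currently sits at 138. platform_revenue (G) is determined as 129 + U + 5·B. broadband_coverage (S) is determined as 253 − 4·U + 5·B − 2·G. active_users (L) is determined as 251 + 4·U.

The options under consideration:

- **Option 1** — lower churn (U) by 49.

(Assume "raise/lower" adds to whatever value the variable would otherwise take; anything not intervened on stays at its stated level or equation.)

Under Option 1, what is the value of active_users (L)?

239

Option 1 (U − 49):
  U = 46 − 49 = -3
  L = 251 + 4·(-3) = 239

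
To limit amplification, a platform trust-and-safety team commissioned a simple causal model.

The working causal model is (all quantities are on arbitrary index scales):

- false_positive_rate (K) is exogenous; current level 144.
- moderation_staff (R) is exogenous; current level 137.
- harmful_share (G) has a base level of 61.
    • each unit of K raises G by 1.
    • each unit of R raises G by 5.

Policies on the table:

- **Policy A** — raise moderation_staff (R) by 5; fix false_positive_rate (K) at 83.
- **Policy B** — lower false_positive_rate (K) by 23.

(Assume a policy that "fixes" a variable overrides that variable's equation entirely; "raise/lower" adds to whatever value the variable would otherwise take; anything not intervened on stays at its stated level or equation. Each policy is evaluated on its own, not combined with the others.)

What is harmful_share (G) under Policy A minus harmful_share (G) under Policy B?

-13

Policy A (R + 5, K := 83):
  K = 83
  R = 137 + 5 = 142
  G = 61 + 83 + 5·142 = 854
Policy B (K − 23):
  K = 144 − 23 = 121
  R = 137
  G = 61 + 121 + 5·137 = 867
G: 854 − 867 = -13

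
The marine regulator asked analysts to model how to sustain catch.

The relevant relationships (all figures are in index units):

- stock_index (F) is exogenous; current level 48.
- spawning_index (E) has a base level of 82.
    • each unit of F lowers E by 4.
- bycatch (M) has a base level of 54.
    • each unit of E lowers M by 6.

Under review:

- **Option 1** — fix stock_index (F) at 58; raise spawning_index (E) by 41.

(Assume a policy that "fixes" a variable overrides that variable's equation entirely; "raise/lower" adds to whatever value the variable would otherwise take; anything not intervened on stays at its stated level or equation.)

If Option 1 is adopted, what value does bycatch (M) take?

708

Option 1 (F := 58, E + 41):
  F = 58
  E = 82 − 4·58 (+41 from intervention) = -109
  M = 54 − 6·(-109) = 708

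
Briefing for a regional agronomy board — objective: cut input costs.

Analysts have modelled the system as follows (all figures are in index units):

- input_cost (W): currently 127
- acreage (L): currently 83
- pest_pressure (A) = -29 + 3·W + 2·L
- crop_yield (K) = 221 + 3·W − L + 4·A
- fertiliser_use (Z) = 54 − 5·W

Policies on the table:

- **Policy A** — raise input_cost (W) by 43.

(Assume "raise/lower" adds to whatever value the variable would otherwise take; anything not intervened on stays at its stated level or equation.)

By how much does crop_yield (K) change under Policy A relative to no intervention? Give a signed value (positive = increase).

Baseline:
  W = 127
  L = 83
  A = -29 + 3·127 + 2·83 = 518
  K = 221 + 3·127 − 83 + 4·518 = 2591
Policy A (W + 43):
  W = 127 + 43 = 170
  L = 83
  A = -29 + 3·170 + 2·83 = 647
  K = 221 + 3·170 − 83 + 4·647 = 3236
Change in K: 3236 − 2591 = 645

645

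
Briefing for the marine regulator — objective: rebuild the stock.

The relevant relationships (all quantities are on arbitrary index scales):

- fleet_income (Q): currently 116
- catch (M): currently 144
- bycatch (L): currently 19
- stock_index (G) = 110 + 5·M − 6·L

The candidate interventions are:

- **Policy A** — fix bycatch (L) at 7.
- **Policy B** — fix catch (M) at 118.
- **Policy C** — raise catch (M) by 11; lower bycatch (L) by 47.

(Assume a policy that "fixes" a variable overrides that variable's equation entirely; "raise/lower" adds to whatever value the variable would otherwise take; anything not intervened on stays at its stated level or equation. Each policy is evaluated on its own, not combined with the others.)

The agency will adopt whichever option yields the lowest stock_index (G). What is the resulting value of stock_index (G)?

586

Policy A (L := 7):
  M = 144
  L = 7
  G = 110 + 5·144 − 6·7 = 788
Policy B (M := 118):
  M = 118
  L = 19
  G = 110 + 5·118 − 6·19 = 586
Policy C (M + 11, L − 47):
  M = 144 + 11 = 155
  L = 19 − 47 = -28
  G = 110 + 5·155 − 6·(-28) = 1053
Comparing — Policy A: G=788, Policy B: G=586, Policy C: G=1053. Lowest is 586 (Policy B).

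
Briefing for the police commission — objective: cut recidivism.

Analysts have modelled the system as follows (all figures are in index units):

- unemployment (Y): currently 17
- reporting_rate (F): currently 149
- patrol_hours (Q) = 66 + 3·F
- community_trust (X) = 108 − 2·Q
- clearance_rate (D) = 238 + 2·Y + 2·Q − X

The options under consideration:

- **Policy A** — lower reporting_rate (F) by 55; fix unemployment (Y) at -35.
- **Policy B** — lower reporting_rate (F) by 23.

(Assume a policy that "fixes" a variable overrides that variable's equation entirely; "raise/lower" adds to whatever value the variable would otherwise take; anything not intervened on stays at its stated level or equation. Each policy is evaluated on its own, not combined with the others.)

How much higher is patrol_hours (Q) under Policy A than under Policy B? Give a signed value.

Policy A (F − 55, Y := -35):
  F = 149 − 55 = 94
  Q = 66 + 3·94 = 348
Policy B (F − 23):
  F = 149 − 23 = 126
  Q = 66 + 3·126 = 444
Q: 348 − 444 = -96

-96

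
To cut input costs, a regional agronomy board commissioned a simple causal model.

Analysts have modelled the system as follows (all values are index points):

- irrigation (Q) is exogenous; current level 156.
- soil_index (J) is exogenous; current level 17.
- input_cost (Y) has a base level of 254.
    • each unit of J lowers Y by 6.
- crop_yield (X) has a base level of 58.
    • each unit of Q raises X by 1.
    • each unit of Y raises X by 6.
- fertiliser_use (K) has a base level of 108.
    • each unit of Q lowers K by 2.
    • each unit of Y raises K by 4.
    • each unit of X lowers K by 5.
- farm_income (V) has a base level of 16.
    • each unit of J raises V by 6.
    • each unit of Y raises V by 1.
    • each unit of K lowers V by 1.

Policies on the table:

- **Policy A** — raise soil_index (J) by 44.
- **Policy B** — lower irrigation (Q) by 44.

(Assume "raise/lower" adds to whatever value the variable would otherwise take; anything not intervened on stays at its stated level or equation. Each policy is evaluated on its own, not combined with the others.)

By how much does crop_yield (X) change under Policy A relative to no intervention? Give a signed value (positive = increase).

-1584

Baseline:
  Q = 156
  J = 17
  Y = 254 − 6·17 = 152
  X = 58 + 156 + 6·152 = 1126
Policy A (J + 44):
  Q = 156
  J = 17 + 44 = 61
  Y = 254 − 6·61 = -112
  X = 58 + 156 + 6·(-112) = -458
Change in X: -458 − 1126 = -1584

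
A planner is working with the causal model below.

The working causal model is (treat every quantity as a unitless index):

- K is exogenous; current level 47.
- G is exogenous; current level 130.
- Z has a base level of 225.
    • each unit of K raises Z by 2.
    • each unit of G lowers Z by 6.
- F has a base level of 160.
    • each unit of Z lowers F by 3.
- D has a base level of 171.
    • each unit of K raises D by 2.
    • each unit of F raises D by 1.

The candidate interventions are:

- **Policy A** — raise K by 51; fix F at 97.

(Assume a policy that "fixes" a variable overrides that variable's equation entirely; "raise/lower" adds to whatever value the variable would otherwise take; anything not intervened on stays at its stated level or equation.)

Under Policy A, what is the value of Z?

-359

Policy A (K + 51, F := 97):
  K = 47 + 51 = 98
  G = 130
  Z = 225 + 2·98 − 6·130 = -359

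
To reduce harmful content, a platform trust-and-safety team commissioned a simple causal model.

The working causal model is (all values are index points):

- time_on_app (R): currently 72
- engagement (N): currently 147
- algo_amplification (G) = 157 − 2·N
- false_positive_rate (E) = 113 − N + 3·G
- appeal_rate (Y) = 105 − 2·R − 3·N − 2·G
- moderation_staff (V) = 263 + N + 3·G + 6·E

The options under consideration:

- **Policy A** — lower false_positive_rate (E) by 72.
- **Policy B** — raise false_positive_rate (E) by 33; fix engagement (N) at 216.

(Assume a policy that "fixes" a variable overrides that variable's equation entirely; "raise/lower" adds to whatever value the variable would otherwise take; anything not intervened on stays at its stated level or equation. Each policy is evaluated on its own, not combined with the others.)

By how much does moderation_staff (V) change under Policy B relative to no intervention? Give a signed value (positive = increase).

Baseline:
  N = 147
  G = 157 − 2·147 = -137
  E = 113 − 147 + 3·(-137) = -445
  V = 263 + 147 + 3·(-137) + 6·(-445) = -2671
Policy B (E + 33, N := 216):
  N = 216
  G = 157 − 2·216 = -275
  E = 113 − 216 + 3·(-275) (+33 from intervention) = -895
  V = 263 + 216 + 3·(-275) + 6·(-895) = -5716
Change in V: -5716 − (-2671) = -3045

-3045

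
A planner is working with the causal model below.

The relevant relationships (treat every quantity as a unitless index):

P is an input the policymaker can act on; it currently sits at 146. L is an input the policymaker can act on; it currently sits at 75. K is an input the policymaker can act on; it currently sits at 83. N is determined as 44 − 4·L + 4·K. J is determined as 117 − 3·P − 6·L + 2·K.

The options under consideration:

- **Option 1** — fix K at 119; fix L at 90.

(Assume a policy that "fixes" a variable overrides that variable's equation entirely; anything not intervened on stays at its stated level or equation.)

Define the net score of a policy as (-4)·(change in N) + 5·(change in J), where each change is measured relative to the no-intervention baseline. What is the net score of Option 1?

Baseline:
  P = 146
  L = 75
  K = 83
  N = 44 − 4·75 + 4·83 = 76
  J = 117 − 3·146 − 6·75 + 2·83 = -605
Option 1 (K := 119, L := 90):
  P = 146
  L = 90
  K = 119
  N = 44 − 4·90 + 4·119 = 160
  J = 117 − 3·146 − 6·90 + 2·119 = -623
ΔN = 160 − 76 = 84; ΔJ = -623 − (-605) = -18
Score = (-4)·84 + 5·(-18) = -426

-426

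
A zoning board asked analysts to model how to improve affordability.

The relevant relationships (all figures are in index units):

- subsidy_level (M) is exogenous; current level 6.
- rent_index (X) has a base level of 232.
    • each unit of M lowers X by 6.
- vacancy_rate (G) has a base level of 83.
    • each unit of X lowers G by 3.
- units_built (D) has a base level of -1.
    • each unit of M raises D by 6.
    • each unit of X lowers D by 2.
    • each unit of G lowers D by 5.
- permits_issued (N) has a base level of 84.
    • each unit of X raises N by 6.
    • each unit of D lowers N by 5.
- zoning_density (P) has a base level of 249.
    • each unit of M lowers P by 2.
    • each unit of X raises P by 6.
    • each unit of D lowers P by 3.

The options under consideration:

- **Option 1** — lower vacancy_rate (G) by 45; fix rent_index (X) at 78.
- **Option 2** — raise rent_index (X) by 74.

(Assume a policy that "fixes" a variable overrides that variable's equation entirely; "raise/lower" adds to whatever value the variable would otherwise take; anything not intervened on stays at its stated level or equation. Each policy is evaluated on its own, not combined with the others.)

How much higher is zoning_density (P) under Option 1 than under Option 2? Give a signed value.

Option 1 (G − 45, X := 78):
  M = 6
  X = 78
  G = 83 − 3·78 (−45 from intervention) = -196
  D = -1 + 6·6 − 2·78 − 5·(-196) = 859
  P = 249 − 2·6 + 6·78 − 3·859 = -1872
Option 2 (X + 74):
  M = 6
  X = 232 − 6·6 (+74 from intervention) = 270
  G = 83 − 3·270 = -727
  D = -1 + 6·6 − 2·270 − 5·(-727) = 3130
  P = 249 − 2·6 + 6·270 − 3·3130 = -7533
P: -1872 − (-7533) = 5661

5661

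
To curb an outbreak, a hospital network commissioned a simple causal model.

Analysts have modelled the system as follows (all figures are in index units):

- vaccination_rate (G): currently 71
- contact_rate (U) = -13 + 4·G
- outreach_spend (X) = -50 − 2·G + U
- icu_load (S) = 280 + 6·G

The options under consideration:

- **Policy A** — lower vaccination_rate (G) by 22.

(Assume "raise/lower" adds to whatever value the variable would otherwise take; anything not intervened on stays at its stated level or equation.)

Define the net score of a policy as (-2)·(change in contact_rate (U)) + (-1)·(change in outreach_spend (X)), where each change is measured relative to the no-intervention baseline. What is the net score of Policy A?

Baseline:
  G = 71
  U = -13 + 4·71 = 271
  X = -50 − 2·71 + 271 = 79
Policy A (G − 22):
  G = 71 − 22 = 49
  U = -13 + 4·49 = 183
  X = -50 − 2·49 + 183 = 35
ΔU = 183 − 271 = -88; ΔX = 35 − 79 = -44
Score = (-2)·(-88) + (-1)·(-44) = 220

220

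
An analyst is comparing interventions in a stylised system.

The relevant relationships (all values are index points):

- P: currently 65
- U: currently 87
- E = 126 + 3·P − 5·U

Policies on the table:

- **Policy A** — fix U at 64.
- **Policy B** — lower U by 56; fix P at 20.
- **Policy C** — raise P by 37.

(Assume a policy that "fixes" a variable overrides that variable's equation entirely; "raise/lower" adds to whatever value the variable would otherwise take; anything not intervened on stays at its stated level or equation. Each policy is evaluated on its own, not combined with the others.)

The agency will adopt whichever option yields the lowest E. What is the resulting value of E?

Policy A (U := 64):
  P = 65
  U = 64
  E = 126 + 3·65 − 5·64 = 1
Policy B (U − 56, P := 20):
  P = 20
  U = 87 − 56 = 31
  E = 126 + 3·20 − 5·31 = 31
Policy C (P + 37):
  P = 65 + 37 = 102
  U = 87
  E = 126 + 3·102 − 5·87 = -3
Comparing — Policy A: E=1, Policy B: E=31, Policy C: E=-3. Lowest is -3 (Policy C).

-3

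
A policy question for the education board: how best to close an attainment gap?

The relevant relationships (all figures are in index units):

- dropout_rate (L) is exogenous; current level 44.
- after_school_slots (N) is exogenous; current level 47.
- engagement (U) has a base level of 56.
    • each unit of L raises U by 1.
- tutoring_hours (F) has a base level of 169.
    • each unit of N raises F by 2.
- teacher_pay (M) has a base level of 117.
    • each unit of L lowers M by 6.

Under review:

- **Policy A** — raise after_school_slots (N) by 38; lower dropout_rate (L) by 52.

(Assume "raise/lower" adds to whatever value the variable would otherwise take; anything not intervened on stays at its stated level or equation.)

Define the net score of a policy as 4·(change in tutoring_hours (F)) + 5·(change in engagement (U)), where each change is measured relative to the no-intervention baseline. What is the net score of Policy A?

Baseline:
  L = 44
  N = 47
  U = 56 + 44 = 100
  F = 169 + 2·47 = 263
Policy A (N + 38, L − 52):
  L = 44 − 52 = -8
  N = 47 + 38 = 85
  U = 56 + (-8) = 48
  F = 169 + 2·85 = 339
ΔF = 339 − 263 = 76; ΔU = 48 − 100 = -52
Score = 4·76 + 5·(-52) = 44

44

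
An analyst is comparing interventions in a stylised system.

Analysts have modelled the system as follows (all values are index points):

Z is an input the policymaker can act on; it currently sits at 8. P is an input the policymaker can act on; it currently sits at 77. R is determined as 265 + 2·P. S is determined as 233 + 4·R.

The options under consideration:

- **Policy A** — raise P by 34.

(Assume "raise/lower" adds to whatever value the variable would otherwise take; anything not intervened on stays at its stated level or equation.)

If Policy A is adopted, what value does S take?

Policy A (P + 34):
  P = 77 + 34 = 111
  R = 265 + 2·111 = 487
  S = 233 + 4·487 = 2181

2181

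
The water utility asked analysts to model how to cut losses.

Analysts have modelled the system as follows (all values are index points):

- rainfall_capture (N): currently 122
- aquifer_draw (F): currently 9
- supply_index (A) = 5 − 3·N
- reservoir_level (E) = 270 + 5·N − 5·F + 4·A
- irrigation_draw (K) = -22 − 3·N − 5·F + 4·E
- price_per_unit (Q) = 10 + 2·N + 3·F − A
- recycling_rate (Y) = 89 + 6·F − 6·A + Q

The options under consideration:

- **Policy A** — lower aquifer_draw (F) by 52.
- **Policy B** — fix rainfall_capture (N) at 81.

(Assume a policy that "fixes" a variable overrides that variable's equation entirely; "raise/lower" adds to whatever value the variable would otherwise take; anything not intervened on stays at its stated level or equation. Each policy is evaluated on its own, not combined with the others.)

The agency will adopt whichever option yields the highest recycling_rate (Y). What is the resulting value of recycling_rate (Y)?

Policy A (F − 52):
  N = 122
  F = 9 − 52 = -43
  A = 5 − 3·122 = -361
  Q = 10 + 2·122 + 3·(-43) − (-361) = 486
  Y = 89 + 6·(-43) − 6·(-361) + 486 = 2483
Policy B (N := 81):
  N = 81
  F = 9
  A = 5 − 3·81 = -238
  Q = 10 + 2·81 + 3·9 − (-238) = 437
  Y = 89 + 6·9 − 6·(-238) + 437 = 2008
Comparing — Policy A: Y=2483, Policy B: Y=2008. Highest is 2483 (Policy A).

2483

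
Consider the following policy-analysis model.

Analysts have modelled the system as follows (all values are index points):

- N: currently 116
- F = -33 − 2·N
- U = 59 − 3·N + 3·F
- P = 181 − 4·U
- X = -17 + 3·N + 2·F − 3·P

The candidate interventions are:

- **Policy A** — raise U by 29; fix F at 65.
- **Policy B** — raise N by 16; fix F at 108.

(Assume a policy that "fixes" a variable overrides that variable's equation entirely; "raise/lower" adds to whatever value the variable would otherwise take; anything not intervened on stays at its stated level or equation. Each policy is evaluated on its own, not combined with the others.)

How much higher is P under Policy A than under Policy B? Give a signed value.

208

Policy A (U + 29, F := 65):
  N = 116
  F = 65
  U = 59 − 3·116 + 3·65 (+29 from intervention) = -65
  P = 181 − 4·(-65) = 441
Policy B (N + 16, F := 108):
  N = 116 + 16 = 132
  F = 108
  U = 59 − 3·132 + 3·108 = -13
  P = 181 − 4·(-13) = 233
P: 441 − 233 = 208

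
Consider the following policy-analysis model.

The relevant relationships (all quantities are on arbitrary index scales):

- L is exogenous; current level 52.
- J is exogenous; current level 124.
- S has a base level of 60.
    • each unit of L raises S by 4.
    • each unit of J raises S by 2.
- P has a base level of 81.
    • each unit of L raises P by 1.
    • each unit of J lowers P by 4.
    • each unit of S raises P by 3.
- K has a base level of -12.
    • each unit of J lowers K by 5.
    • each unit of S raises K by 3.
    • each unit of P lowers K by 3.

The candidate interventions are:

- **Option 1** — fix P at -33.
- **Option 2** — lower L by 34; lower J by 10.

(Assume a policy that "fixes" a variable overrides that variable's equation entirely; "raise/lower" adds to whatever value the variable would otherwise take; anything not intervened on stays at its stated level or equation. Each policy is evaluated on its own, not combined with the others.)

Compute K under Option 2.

Option 2 (L − 34, J − 10):
  L = 52 − 34 = 18
  J = 124 − 10 = 114
  S = 60 + 4·18 + 2·114 = 360
  P = 81 + 18 − 4·114 + 3·360 = 723
  K = -12 − 5·114 + 3·360 − 3·723 = -1671

-1671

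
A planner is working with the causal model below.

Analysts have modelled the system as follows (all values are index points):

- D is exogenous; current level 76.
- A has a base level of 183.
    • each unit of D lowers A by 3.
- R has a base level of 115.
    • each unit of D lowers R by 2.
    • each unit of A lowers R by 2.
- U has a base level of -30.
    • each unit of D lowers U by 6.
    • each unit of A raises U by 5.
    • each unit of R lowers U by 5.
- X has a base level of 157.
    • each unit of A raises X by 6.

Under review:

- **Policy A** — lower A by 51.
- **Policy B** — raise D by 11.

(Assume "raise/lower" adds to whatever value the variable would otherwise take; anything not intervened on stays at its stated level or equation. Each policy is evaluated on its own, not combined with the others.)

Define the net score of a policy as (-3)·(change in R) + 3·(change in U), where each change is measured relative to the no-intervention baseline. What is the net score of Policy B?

-1485

Baseline:
  D = 76
  A = 183 − 3·76 = -45
  R = 115 − 2·76 − 2·(-45) = 53
  U = -30 − 6·76 + 5·(-45) − 5·53 = -976
Policy B (D + 11):
  D = 76 + 11 = 87
  A = 183 − 3·87 = -78
  R = 115 − 2·87 − 2·(-78) = 97
  U = -30 − 6·87 + 5·(-78) − 5·97 = -1427
ΔR = 97 − 53 = 44; ΔU = -1427 − (-976) = -451
Score = (-3)·44 + 3·(-451) = -1485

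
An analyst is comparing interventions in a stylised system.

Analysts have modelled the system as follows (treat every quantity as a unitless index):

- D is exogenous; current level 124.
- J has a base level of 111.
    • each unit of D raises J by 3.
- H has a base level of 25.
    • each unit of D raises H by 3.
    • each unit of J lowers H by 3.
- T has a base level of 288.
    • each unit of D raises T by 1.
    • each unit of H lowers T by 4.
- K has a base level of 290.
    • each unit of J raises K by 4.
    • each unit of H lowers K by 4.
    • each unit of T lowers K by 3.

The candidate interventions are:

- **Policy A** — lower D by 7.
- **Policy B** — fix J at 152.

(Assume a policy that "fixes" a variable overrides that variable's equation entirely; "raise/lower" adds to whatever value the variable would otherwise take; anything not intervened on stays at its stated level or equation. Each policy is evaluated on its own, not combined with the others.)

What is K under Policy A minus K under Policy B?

Policy A (D − 7):
  D = 124 − 7 = 117
  J = 111 + 3·117 = 462
  H = 25 + 3·117 − 3·462 = -1010
  T = 288 + 117 − 4·(-1010) = 4445
  K = 290 + 4·462 − 4·(-1010) − 3·4445 = -7157
Policy B (J := 152):
  D = 124
  J = 152
  H = 25 + 3·124 − 3·152 = -59
  T = 288 + 124 − 4·(-59) = 648
  K = 290 + 4·152 − 4·(-59) − 3·648 = -810
K: -7157 − (-810) = -6347

-6347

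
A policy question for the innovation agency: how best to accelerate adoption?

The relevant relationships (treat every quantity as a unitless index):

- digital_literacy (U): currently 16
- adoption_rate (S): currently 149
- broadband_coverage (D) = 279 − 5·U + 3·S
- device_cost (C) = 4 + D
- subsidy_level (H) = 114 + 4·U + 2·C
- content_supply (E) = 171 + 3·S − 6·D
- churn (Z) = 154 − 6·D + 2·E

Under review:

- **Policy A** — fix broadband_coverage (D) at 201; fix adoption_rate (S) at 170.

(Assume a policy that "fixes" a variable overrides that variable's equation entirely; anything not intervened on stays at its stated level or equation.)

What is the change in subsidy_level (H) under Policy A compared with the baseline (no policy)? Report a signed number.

Baseline:
  U = 16
  S = 149
  D = 279 − 5·16 + 3·149 = 646
  C = 4 + 646 = 650
  H = 114 + 4·16 + 2·650 = 1478
Policy A (D := 201, S := 170):
  U = 16
  S = 170
  D = 201
  C = 4 + 201 = 205
  H = 114 + 4·16 + 2·205 = 588
Change in H: 588 − 1478 = -890

-890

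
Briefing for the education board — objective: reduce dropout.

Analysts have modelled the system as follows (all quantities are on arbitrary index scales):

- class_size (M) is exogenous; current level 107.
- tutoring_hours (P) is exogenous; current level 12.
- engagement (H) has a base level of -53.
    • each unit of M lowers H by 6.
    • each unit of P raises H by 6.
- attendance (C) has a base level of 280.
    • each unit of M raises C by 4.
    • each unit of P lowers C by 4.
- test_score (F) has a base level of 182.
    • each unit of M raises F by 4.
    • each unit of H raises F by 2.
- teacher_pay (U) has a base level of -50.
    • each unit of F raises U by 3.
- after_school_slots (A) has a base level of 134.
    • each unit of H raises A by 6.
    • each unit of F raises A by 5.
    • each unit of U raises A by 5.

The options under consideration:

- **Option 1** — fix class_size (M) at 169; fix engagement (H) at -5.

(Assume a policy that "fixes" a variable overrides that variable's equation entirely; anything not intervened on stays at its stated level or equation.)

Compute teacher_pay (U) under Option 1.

Option 1 (M := 169, H := -5):
  M = 169
  P = 12
  H = -5
  F = 182 + 4·169 + 2·(-5) = 848
  U = -50 + 3·848 = 2494

2494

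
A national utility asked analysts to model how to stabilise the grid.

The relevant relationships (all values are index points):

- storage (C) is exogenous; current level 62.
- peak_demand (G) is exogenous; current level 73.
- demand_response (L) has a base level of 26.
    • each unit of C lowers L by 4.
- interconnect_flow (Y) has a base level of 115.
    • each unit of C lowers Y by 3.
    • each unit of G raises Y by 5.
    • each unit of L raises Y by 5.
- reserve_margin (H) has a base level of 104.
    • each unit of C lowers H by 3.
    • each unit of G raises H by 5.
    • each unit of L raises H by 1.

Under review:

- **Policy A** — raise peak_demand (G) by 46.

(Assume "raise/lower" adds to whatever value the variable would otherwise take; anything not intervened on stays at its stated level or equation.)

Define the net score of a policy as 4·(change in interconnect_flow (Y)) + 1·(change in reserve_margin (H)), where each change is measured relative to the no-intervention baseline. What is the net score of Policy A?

1150

Baseline:
  C = 62
  G = 73
  L = 26 − 4·62 = -222
  Y = 115 − 3·62 + 5·73 + 5·(-222) = -816
  H = 104 − 3·62 + 5·73 + (-222) = 61
Policy A (G + 46):
  C = 62
  G = 73 + 46 = 119
  L = 26 − 4·62 = -222
  Y = 115 − 3·62 + 5·119 + 5·(-222) = -586
  H = 104 − 3·62 + 5·119 + (-222) = 291
ΔY = -586 − (-816) = 230; ΔH = 291 − 61 = 230
Score = 4·230 + 1·230 = 1150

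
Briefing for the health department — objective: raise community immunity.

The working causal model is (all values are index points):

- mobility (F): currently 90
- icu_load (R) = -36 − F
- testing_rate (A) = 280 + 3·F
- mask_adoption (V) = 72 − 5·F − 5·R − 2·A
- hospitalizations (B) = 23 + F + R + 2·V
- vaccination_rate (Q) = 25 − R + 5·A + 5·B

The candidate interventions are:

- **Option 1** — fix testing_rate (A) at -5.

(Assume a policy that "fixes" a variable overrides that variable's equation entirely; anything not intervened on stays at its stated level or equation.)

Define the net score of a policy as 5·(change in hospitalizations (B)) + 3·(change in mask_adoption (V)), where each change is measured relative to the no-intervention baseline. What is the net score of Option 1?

Baseline:
  F = 90
  R = -36 − 90 = -126
  A = 280 + 3·90 = 550
  V = 72 − 5·90 − 5·(-126) − 2·550 = -848
  B = 23 + 90 + (-126) + 2·(-848) = -1709
Option 1 (A := -5):
  F = 90
  R = -36 − 90 = -126
  A = -5
  V = 72 − 5·90 − 5·(-126) − 2·(-5) = 262
  B = 23 + 90 + (-126) + 2·262 = 511
ΔB = 511 − (-1709) = 2220; ΔV = 262 − (-848) = 1110
Score = 5·2220 + 3·1110 = 14430

14430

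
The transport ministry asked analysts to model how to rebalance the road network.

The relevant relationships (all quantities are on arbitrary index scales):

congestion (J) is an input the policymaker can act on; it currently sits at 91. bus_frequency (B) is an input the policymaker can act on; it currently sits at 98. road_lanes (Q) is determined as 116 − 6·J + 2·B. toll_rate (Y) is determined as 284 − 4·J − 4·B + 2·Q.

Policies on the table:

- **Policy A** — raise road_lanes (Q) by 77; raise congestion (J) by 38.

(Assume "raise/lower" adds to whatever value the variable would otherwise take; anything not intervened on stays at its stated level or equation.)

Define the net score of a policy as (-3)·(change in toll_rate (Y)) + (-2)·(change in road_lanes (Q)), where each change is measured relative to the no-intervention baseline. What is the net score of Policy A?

Baseline:
  J = 91
  B = 98
  Q = 116 − 6·91 + 2·98 = -234
  Y = 284 − 4·91 − 4·98 + 2·(-234) = -940
Policy A (Q + 77, J + 38):
  J = 91 + 38 = 129
  B = 98
  Q = 116 − 6·129 + 2·98 (+77 from intervention) = -385
  Y = 284 − 4·129 − 4·98 + 2·(-385) = -1394
ΔY = -1394 − (-940) = -454; ΔQ = -385 − (-234) = -151
Score = (-3)·(-454) + (-2)·(-151) = 1664

1664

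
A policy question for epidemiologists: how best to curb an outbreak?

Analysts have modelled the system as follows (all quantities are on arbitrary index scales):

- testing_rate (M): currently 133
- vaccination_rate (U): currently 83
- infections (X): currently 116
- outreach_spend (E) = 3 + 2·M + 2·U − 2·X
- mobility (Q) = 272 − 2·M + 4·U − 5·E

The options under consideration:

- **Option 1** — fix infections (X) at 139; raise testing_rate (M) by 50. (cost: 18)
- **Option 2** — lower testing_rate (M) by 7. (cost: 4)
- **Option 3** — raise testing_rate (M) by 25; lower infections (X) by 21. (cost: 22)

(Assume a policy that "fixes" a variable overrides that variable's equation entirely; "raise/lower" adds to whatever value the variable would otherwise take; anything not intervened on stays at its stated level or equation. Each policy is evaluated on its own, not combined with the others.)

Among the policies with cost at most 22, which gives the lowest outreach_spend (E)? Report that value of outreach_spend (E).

Option 1 (X := 139, M + 50):
  M = 133 + 50 = 183
  U = 83
  X = 139
  E = 3 + 2·183 + 2·83 − 2·139 = 257
Option 2 (M − 7):
  M = 133 − 7 = 126
  U = 83
  X = 116
  E = 3 + 2·126 + 2·83 − 2·116 = 189
Option 3 (M + 25, X − 21):
  M = 133 + 25 = 158
  U = 83
  X = 116 − 21 = 95
  E = 3 + 2·158 + 2·83 − 2·95 = 295
Comparing — Option 1: E=257, Option 2: E=189, Option 3: E=295. Lowest is 189 (Option 2).

189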